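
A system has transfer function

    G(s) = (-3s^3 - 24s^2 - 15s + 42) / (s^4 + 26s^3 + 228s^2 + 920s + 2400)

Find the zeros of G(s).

Set the numerator to zero: -3s^3 - 24s^2 - 15s + 42 = 0, i.e. -3·(s^3 + 8s^2 + 5s - 14) = 0.
Factoring: (s + 7)(s - 1)(s + 2) = 0.

s = -7, 1, -2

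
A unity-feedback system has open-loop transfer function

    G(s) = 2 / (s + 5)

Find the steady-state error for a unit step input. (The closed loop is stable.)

e_ss = 0.7143

G(s) has no poles at the origin.
This is a Type 0 system. Kp = lim_{s→0} G(s) = 2/5.
e_ss = 1/(1 + Kp) = 1/(1 + 2/5) = 5/7 ≈ 0.7143.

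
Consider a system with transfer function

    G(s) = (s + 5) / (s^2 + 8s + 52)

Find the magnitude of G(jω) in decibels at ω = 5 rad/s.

|G(j5)|_dB ≈ -16.7 dB

Substitute s = j5: numerator = 5 + j5, denominator = 27 + j40.
|G(j5)| = |5 + j5| / |27 + j40| = 7.0711 / 48.260 ≈ 0.1465.
In decibels: 20·log₁₀(0.1465) ≈ -16.7 dB.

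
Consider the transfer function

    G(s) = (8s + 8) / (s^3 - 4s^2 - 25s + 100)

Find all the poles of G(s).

s = -5, 5, 4

The poles are the roots of the denominator s^3 - 4s^2 - 25s + 100 = 0.
Trying s = -5: the polynomial evaluates to 0, so (s + 5) is a factor.
Dividing out leaves s^2 - 9s + 20 = 0.
Factoring the quadratic: (s - 5)(s - 4) = 0.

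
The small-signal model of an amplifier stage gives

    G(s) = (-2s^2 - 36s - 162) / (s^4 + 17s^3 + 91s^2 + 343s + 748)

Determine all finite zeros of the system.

Set the numerator to zero: -2s^2 - 36s - 162 = 0, i.e. -2·(s^2 + 18s + 81) = 0.
Factoring: (s + 9)^2 = 0.

s = -9, -9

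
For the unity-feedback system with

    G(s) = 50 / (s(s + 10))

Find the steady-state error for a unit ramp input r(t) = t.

G(s) has one pole at the origin.
This is a Type 1 system. Kv = lim_{s→0} s·G(s) = 50/10 = 5.
e_ss = 1/Kv = 1/(5) = 1/5 ≈ 0.2000.

e_ss = 0.2000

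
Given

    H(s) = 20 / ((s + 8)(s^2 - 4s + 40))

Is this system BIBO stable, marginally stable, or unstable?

The poles can be read from the denominator factors: s = -8, 2 + 6j, 2 - 6j.
Since the pole(s) at s = 2 + 6j, 2 - 6j lie in the right half-plane, the system is unstable.

unstable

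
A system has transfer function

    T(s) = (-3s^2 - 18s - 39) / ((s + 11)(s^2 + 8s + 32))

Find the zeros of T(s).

s = -3 ± 2j

Set the numerator to zero: -3s^2 - 18s - 39 = 0, i.e. -3·(s^2 + 6s + 13) = 0.
Factoring: (s^2 + 6s + 13) = 0.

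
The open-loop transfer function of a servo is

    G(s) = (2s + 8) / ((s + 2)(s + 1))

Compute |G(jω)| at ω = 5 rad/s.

Substitute s = j5: numerator = 8 + j10, denominator = -23 + j15.
|G(j5)| = |8 + j10| / |-23 + j15| = 12.806 / 27.459 ≈ 0.4664.

|G(j5)| ≈ 0.4664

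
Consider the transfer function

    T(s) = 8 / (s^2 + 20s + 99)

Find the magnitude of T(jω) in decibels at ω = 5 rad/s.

Substitute s = j5: numerator = 8, denominator = 74 + j100.
|T(j5)| = |8| / |74 + j100| = 8 / 124.40 ≈ 0.06431.
In decibels: 20·log₁₀(0.06431) ≈ -23.8 dB.

|T(j5)|_dB ≈ -23.8 dB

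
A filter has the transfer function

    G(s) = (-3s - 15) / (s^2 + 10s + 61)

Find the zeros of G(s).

Set the numerator to zero: -3s - 15 = 0, i.e. -3·(s + 5) = 0.
So s = -5.

s = -5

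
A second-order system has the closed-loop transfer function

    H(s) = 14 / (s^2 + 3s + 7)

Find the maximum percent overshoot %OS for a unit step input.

Comparing s^2 + 3s + 7 to s^2 + 2ζωₙs + ωₙ²: ωₙ = √7 ≈ 2.646 rad/s and ζ = 3/(2·√7) ≈ 0.5669.
%OS = 100·exp(−πζ/√(1−ζ²)) = 100·exp(−π·0.5669/√(1−0.5669²)) ≈ 11.5%.

%OS ≈ 11.5%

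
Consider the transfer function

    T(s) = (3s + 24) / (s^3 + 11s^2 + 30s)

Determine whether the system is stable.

marginally stable

The denominator s^3 + 11s^2 + 30s factors as s(s + 5)(s + 6), giving poles at s = 0, -5, -6.
Since the simple pole(s) at s = 0 lie on the jω-axis with none in the right half-plane, the system is marginally stable.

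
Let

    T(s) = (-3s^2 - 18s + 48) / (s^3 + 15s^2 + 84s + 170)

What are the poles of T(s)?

s = -5 + 3j, -5 - 3j, -5

The poles are the roots of the denominator s^3 + 15s^2 + 84s + 170 = 0.
Trying s = -5: the polynomial evaluates to 0, so (s + 5) is a factor.
Dividing out leaves s^2 + 10s + 34 = 0.
The quadratic formula then gives s = -5 ± 3j.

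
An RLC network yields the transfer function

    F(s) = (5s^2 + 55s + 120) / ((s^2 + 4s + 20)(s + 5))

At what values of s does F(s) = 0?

s = -8, -3

Set the numerator to zero: 5s^2 + 55s + 120 = 0, i.e. 5·(s^2 + 11s + 24) = 0.
Factoring: (s + 8)(s + 3) = 0.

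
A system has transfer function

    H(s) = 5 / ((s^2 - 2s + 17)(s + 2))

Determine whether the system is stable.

unstable

The poles can be read from the denominator factors: s = 1 ± 4j, -2.
Since the pole(s) at s = 1 ± 4j lie in the right half-plane, the system is unstable.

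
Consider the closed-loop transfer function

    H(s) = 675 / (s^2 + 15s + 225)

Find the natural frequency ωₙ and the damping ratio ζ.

Compare the denominator to the standard form s^2 + 2ζωₙs + ωₙ².
ωₙ² = 225, so ωₙ = 15 rad/s.
2ζωₙ = 15, so ζ = 15/(2·15) = 0.5.

ωₙ = 15 rad/s, ζ = 0.5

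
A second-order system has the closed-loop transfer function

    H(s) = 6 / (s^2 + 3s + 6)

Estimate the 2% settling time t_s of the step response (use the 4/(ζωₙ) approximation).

Comparing s^2 + 3s + 6 to s^2 + 2ζωₙs + ωₙ²: ωₙ = √6 ≈ 2.449 rad/s and ζ = 3/(2·√6) ≈ 0.6124.
ζωₙ = 3/2 = 1.5, so t_s ≈ 4/(ζωₙ) = 4/1.5 ≈ 2.667 s.

t_s ≈ 2.667 s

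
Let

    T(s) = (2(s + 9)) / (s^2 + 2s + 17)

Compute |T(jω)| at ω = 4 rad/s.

Substitute s = j4: numerator = 18 + j8, denominator = 1 + j8.
|T(j4)| = |18 + j8| / |1 + j8| = 19.698 / 8.0623 ≈ 2.443.

|T(j4)| ≈ 2.443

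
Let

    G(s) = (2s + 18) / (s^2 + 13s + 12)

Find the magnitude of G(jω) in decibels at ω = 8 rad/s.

Substitute s = j8: numerator = 18 + j16, denominator = -52 + j104.
|G(j8)| = |18 + j16| / |-52 + j104| = 24.083 / 116.28 ≈ 0.2071.
In decibels: 20·log₁₀(0.2071) ≈ -13.7 dB.

|G(j8)|_dB ≈ -13.7 dB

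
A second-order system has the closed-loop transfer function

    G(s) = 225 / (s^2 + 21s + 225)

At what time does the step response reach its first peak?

t_p ≈ 0.2933 s

Comparing s^2 + 21s + 225 to s^2 + 2ζωₙs + ωₙ²: ωₙ = 15 rad/s and ζ = 21/(2·15) = 0.7.
ζωₙ = 21/2 = 10.5, so ω_d = ωₙ√(1−ζ²) = √(ωₙ² − (ζωₙ)²) = √(225 − 10.5²) = √114.75 ≈ 10.71 rad/s.
t_p = π/ω_d = π/10.71 ≈ 0.2933 s.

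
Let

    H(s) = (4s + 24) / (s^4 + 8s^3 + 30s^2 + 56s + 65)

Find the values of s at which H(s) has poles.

s = -1 + 2j, -1 - 2j, -3 + 2j, -3 - 2j

The poles are the roots of the denominator s^4 + 8s^3 + 30s^2 + 56s + 65 = 0.
No real roots exist; factor into two real quadratics: (s^2 + 2s + 5)(s^2 + 6s + 13) = 0.
Each quadratic gives a conjugate pair via the quadratic formula.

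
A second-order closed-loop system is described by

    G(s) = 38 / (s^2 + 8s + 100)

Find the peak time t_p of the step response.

t_p ≈ 0.3428 s

Comparing s^2 + 8s + 100 to s^2 + 2ζωₙs + ωₙ²: ωₙ = 10 rad/s and ζ = 8/(2·10) = 0.4.
ζωₙ = 8/2 = 4, so ω_d = ωₙ√(1−ζ²) = √(ωₙ² − (ζωₙ)²) = √(100 − 4²) = √84 ≈ 9.165 rad/s.
t_p = π/ω_d = π/9.165 ≈ 0.3428 s.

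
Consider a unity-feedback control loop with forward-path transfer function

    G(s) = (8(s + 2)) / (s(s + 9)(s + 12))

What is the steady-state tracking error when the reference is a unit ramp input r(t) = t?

e_ss = 6.750

G(s) has one pole at the origin.
This is a Type 1 system. Kv = lim_{s→0} s·G(s) = 16/108 = 4/27.
e_ss = 1/Kv = 1/(4/27) = 27/4 ≈ 6.750.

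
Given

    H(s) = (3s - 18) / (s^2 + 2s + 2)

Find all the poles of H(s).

s = -1 ± j

The poles are the roots of the denominator s^2 + 2s + 2 = 0.
Using the quadratic formula: s = (-2 ± √(-4))/2 = -1 ± 1j.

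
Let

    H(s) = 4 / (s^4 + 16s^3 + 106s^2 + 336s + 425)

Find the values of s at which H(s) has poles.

s = -4 + j, -4 - j, -4 + 3j, -4 - 3j

The poles are the roots of the denominator s^4 + 16s^3 + 106s^2 + 336s + 425 = 0.
No real roots exist; factor into two real quadratics: (s^2 + 8s + 17)(s^2 + 8s + 25) = 0.
Each quadratic gives a conjugate pair via the quadratic formula.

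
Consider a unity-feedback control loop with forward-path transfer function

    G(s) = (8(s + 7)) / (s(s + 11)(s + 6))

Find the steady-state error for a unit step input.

G(s) has one pole at the origin.
This is a Type 1 system; for a step input the steady-state error is zero.

e_ss = 0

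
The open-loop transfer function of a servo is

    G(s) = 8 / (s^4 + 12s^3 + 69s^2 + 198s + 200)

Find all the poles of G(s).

s = -3 ± 4j, -2, -4

The poles are the roots of the denominator s^4 + 12s^3 + 69s^2 + 198s + 200 = 0.
Trying s = -2: the polynomial evaluates to 0, so (s + 2) is a factor.
Dividing out leaves s^3 + 10s^2 + 49s + 100 = 0.
This factors further as (s^2 + 6s + 25)(s + 4) = 0.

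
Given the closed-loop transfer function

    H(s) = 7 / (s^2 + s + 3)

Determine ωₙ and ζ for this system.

ωₙ ≈ 1.732 rad/s, ζ ≈ 0.2887

Compare the denominator to the standard form s^2 + 2ζωₙs + ωₙ².
ωₙ² = 3, so ωₙ = √3 ≈ 1.732 rad/s.
2ζωₙ = 1, so ζ = 1/(2·√3) ≈ 0.2887.
With ζ = 0.2887 the response is underdamped.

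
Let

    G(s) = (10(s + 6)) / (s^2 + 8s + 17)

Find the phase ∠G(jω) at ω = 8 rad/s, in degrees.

∠G(j8) ≈ -73.16°

At s = j8: numerator = 60 + j80, denominator = -47 + j64.
∠G = ∠num − ∠den = 53.130° − (126.29°) = -73.16°.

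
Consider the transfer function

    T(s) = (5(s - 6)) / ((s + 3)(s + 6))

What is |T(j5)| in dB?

|T(j5)|_dB ≈ -1.34 dB

Substitute s = j5: numerator = -30 + j25, denominator = -7 + j45.
|T(j5)| = |-30 + j25| / |-7 + j45| = 39.051 / 45.541 ≈ 0.8575.
In decibels: 20·log₁₀(0.8575) ≈ -1.34 dB.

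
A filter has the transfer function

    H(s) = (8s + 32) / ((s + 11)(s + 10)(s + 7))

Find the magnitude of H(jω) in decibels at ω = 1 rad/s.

Substitute s = j1: numerator = 32 + j8, denominator = 742 + j256.
|H(j1)| = |32 + j8| / |742 + j256| = 32.985 / 784.92 ≈ 0.04202.
In decibels: 20·log₁₀(0.04202) ≈ -27.5 dB.

|H(j1)|_dB ≈ -27.5 dB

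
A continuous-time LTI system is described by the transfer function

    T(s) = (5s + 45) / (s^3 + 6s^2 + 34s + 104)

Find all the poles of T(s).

The poles are the roots of the denominator s^3 + 6s^2 + 34s + 104 = 0.
Trying s = -4: the polynomial evaluates to 0, so (s + 4) is a factor.
Dividing out leaves s^2 + 2s + 26 = 0.
The quadratic formula then gives s = -1 ± 5j.

s = -1 ± 5j, -4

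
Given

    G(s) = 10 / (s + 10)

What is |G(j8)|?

Substitute s = j8: numerator = 10, denominator = 10 + j8.
|G(j8)| = |10| / |10 + j8| = 10 / 12.806 ≈ 0.7809.

|G(j8)| ≈ 0.7809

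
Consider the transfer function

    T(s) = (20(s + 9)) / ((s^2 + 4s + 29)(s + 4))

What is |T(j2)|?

|T(j2)| ≈ 1.571

Substitute s = j2: numerator = 180 + j40, denominator = 84 + j82.
|T(j2)| = |180 + j40| / |84 + j82| = 184.39 / 117.39 ≈ 1.571.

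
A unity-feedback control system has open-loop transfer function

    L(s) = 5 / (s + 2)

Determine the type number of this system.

The denominator has no factor of s at the origin — no free integrator — so this is a Type 0 system.

Type 0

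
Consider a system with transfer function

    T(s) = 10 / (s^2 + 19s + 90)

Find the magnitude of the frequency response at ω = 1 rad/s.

|T(j1)| ≈ 0.1099

Substitute s = j1: numerator = 10, denominator = 89 + j19.
|T(j1)| = |10| / |89 + j19| = 10 / 91.005 ≈ 0.1099.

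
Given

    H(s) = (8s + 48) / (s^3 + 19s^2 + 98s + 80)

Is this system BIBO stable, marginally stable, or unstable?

The denominator s^3 + 19s^2 + 98s + 80 factors as (s + 1)(s + 8)(s + 10), giving poles at s = -1, -8, -10.
Since all poles lie strictly in the left half-plane, the system is stable.

stable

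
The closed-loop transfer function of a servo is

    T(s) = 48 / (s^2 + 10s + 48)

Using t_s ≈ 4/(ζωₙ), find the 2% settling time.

Comparing s^2 + 10s + 48 to s^2 + 2ζωₙs + ωₙ²: ωₙ = √48 ≈ 6.928 rad/s and ζ = 10/(2·√48) ≈ 0.7217.
ζωₙ = 10/2 = 5, so t_s ≈ 4/(ζωₙ) = 4/5 = 0.8000 s.

t_s ≈ 0.8000 s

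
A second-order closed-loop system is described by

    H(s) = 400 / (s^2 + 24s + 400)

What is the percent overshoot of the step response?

%OS ≈ 9.48%

Comparing s^2 + 24s + 400 to s^2 + 2ζωₙs + ωₙ²: ωₙ = 20 rad/s and ζ = 24/(2·20) = 0.6.
%OS = 100·exp(−πζ/√(1−ζ²)) = 100·exp(−π·0.6/√(1−0.6²)) ≈ 9.48%.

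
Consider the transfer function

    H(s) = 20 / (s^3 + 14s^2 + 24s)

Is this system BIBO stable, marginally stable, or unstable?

marginally stable

The denominator s^3 + 14s^2 + 24s factors as s(s + 12)(s + 2), giving poles at s = 0, -12, -2.
Since the simple pole(s) at s = 0 lie on the jω-axis with none in the right half-plane, the system is marginally stable.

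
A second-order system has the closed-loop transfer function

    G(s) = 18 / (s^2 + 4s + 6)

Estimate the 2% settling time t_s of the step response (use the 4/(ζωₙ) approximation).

Comparing s^2 + 4s + 6 to s^2 + 2ζωₙs + ωₙ²: ωₙ = √6 ≈ 2.449 rad/s and ζ = 4/(2·√6) ≈ 0.8165.
ζωₙ = 4/2 = 2, so t_s ≈ 4/(ζωₙ) = 4/2 = 2 s.

t_s ≈ 2 s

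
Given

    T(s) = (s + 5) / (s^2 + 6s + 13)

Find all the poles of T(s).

The poles are the roots of the denominator s^2 + 6s + 13 = 0.
Using the quadratic formula: s = (-6 ± √(-16))/2 = -3 ± 2j.

s = -3 ± 2j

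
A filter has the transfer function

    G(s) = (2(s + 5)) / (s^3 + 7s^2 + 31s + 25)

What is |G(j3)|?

Substitute s = j3: numerator = 10 + j6, denominator = -38 + j66.
|G(j3)| = |10 + j6| / |-38 + j66| = 11.662 / 76.158 ≈ 0.1531.

|G(j3)| ≈ 0.1531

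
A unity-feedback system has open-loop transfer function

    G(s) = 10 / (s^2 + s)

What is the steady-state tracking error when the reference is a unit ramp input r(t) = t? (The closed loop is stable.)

e_ss = 0.1000

G(s) has one pole at the origin.
This is a Type 1 system. Kv = lim_{s→0} s·G(s) = 10/1.
e_ss = 1/Kv = 1/(10) = 1/10 ≈ 0.1000.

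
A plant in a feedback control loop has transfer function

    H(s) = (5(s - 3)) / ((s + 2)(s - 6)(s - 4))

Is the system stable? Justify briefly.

unstable

The poles can be read from the denominator factors: s = -2, 6, 4.
Since the pole(s) at s = 6, 4 lie in the right half-plane, the system is unstable.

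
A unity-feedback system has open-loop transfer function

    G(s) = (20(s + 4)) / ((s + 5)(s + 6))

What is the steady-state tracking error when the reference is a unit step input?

e_ss = 0.2727

G(s) has no poles at the origin.
This is a Type 0 system. Kp = lim_{s→0} G(s) = 80/30 = 8/3.
e_ss = 1/(1 + Kp) = 1/(1 + 8/3) = 3/11 ≈ 0.2727.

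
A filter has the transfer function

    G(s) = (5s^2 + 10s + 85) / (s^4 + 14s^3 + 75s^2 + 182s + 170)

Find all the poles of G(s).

The poles are the roots of the denominator s^4 + 14s^3 + 75s^2 + 182s + 170 = 0.
No real roots exist; factor into two real quadratics: (s^2 + 6s + 10)(s^2 + 8s + 17) = 0.
Each quadratic gives a conjugate pair via the quadratic formula.

s = -3 + j, -3 - j, -4 + j, -4 - j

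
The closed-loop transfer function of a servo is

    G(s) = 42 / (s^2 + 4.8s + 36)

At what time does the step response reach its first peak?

Comparing s^2 + 4.8s + 36 to s^2 + 2ζωₙs + ωₙ²: ωₙ = 6 rad/s and ζ = 4.8/(2·6) = 0.4.
ζωₙ = 4.8/2 = 2.4, so ω_d = ωₙ√(1−ζ²) = √(ωₙ² − (ζωₙ)²) = √(36 − 2.4²) = √30.24 ≈ 5.499 rad/s.
t_p = π/ω_d = π/5.499 ≈ 0.5713 s.

t_p ≈ 0.5713 s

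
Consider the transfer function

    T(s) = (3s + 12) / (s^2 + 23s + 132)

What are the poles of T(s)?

The poles are the roots of the denominator s^2 + 23s + 132 = 0.
Factoring: (s + 12)(s + 11) = 0, so s = -12 and s = -11.

s = -12, -11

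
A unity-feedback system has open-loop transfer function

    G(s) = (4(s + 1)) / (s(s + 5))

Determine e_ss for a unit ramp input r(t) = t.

G(s) has one pole at the origin.
This is a Type 1 system. Kv = lim_{s→0} s·G(s) = 4/5.
e_ss = 1/Kv = 1/(4/5) = 5/4 ≈ 1.250.

e_ss = 1.250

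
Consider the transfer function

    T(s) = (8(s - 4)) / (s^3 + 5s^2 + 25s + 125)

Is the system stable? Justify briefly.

The denominator s^3 + 5s^2 + 25s + 125 factors as (s^2 + 25)(s + 5), giving poles at s = ±5j, -5.
Since the simple pole(s) at s = 5j, -5j lie on the jω-axis with none in the right half-plane, the system is marginally stable.

marginally stable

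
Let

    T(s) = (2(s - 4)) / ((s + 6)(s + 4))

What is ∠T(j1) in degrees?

At s = j1: numerator = -8 + j2, denominator = 23 + j10.
∠T = ∠num − ∠den = 165.96° − (23.499°) = 142.5°.

∠T(j1) ≈ 142.5°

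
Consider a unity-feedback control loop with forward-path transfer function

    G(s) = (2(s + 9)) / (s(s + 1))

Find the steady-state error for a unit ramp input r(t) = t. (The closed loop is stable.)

G(s) has one pole at the origin.
This is a Type 1 system. Kv = lim_{s→0} s·G(s) = 18/1.
e_ss = 1/Kv = 1/(18) = 1/18 ≈ 0.05556.

e_ss = 0.05556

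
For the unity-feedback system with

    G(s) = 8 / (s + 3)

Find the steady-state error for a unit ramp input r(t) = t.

e_ss = ∞

G(s) has no poles at the origin.
This is a Type 0 system; Kv = lim_{s→0} s·G(s) = 0, so the steady-state error for a ramp input is infinite.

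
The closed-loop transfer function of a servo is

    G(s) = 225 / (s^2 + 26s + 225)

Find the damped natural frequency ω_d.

ω_d ≈ 7.483 rad/s

Comparing s^2 + 26s + 225 to s^2 + 2ζωₙs + ωₙ²: ωₙ = 15 rad/s and ζ = 26/(2·15) ≈ 0.8667.
ζωₙ = 26/2 = 13, so ω_d = ωₙ√(1−ζ²) = √(ωₙ² − (ζωₙ)²) = √(225 − 13²) = √56 ≈ 7.483 rad/s.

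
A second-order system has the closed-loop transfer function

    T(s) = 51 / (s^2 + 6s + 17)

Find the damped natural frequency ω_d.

ω_d ≈ 2.828 rad/s

Comparing s^2 + 6s + 17 to s^2 + 2ζωₙs + ωₙ²: ωₙ = √17 ≈ 4.123 rad/s and ζ = 6/(2·√17) ≈ 0.7276.
ζωₙ = 6/2 = 3, so ω_d = ωₙ√(1−ζ²) = √(ωₙ² − (ζωₙ)²) = √(17 − 3²) = √8 ≈ 2.828 rad/s.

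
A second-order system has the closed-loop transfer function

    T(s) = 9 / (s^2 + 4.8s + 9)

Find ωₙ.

ωₙ = 3 rad/s

Compare the denominator to the standard form s^2 + 2ζωₙs + ωₙ².
ωₙ² = 9, so ωₙ = 3 rad/s.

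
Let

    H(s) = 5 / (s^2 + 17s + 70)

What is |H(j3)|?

Substitute s = j3: numerator = 5, denominator = 61 + j51.
|H(j3)| = |5| / |61 + j51| = 5 / 79.511 ≈ 0.06288.

|H(j3)| ≈ 0.06288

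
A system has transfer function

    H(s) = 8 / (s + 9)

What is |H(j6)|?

|H(j6)| ≈ 0.7396

Substitute s = j6: numerator = 8, denominator = 9 + j6.
|H(j6)| = |8| / |9 + j6| = 8 / 10.817 ≈ 0.7396.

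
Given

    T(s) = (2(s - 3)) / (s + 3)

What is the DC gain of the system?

Set s = 0: T(0) = (-6) / (3) = -2.

T(0) = -2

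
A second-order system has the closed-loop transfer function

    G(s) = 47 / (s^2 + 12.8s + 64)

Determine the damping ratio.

ζ = 0.8

Compare the denominator to the standard form s^2 + 2ζωₙs + ωₙ².
ωₙ² = 64, so ωₙ = 8 rad/s.
2ζωₙ = 12.8, so ζ = 12.8/(2·8) = 0.8.
With ζ = 0.8 the response is underdamped.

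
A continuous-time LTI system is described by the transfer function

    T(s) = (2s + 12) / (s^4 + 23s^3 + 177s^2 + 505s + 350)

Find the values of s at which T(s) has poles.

The poles are the roots of the denominator s^4 + 23s^3 + 177s^2 + 505s + 350 = 0.
Trying s = -10: the polynomial evaluates to 0, so (s + 10) is a factor.
Dividing out leaves s^3 + 13s^2 + 47s + 35 = 0.
This factors further as (s + 5)(s + 1)(s + 7) = 0.

s = -10, -5, -1, -7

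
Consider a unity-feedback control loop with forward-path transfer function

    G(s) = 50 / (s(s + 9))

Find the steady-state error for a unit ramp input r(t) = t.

e_ss = 0.1800

G(s) has one pole at the origin.
This is a Type 1 system. Kv = lim_{s→0} s·G(s) = 50/9.
e_ss = 1/Kv = 1/(50/9) = 9/50 ≈ 0.1800.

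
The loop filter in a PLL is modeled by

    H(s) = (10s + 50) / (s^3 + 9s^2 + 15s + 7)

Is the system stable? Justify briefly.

The denominator s^3 + 9s^2 + 15s + 7 factors as (s + 1)^2(s + 7), giving poles at s = -1, -1, -7.
Since all poles lie strictly in the left half-plane, the system is stable.

stable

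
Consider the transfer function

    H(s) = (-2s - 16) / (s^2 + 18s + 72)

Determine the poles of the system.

s = -12, -6

The poles are the roots of the denominator s^2 + 18s + 72 = 0.
Factoring: (s + 12)(s + 6) = 0, so s = -12 and s = -6.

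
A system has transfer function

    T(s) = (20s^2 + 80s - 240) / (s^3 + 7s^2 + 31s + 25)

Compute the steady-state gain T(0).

Set s = 0: T(0) = (-240) / (25) = -48/5.

T(0) = -48/5 ≈ -9.600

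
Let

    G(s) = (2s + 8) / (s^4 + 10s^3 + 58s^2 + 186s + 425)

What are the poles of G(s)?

s = -1 ± 4j, -4 ± 3j

The poles are the roots of the denominator s^4 + 10s^3 + 58s^2 + 186s + 425 = 0.
No real roots exist; factor into two real quadratics: (s^2 + 2s + 17)(s^2 + 8s + 25) = 0.
Each quadratic gives a conjugate pair via the quadratic formula.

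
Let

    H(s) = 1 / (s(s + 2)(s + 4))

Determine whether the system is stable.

The poles can be read from the denominator factors: s = 0, -2, -4.
Since the simple pole(s) at s = 0 lie on the jω-axis with none in the right half-plane, the system is marginally stable.

marginally stable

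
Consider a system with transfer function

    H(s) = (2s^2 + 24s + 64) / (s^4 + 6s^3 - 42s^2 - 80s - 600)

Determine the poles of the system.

The poles are the roots of the denominator s^4 + 6s^3 - 42s^2 - 80s - 600 = 0.
Trying s = -10: the polynomial evaluates to 0, so (s + 10) is a factor.
Dividing out leaves s^3 - 4s^2 - 2s - 60 = 0.
This factors further as (s^2 + 2s + 10)(s - 6) = 0.

s = -1 ± 3j, -10, 6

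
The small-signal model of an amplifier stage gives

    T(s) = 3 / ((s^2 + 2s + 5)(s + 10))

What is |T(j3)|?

|T(j3)| ≈ 0.03985

Substitute s = j3: numerator = 3, denominator = -58 + j48.
|T(j3)| = |3| / |-58 + j48| = 3 / 75.286 ≈ 0.03985.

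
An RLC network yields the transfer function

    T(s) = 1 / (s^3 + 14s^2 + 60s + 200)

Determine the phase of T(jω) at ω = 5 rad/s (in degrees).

∠T(j5) ≈ -130.6°

At s = j5: numerator = 1, denominator = -150 + j175.
∠T = ∠num − ∠den = 0° − (130.60°) = -130.6°.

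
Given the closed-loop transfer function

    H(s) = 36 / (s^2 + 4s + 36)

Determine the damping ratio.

ζ ≈ 0.3333

Compare the denominator to the standard form s^2 + 2ζωₙs + ωₙ².
ωₙ² = 36, so ωₙ = 6 rad/s.
2ζωₙ = 4, so ζ = 4/(2·6) ≈ 0.3333.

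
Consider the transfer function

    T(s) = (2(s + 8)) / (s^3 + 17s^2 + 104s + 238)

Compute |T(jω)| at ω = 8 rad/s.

|T(j8)| ≈ 0.02491

Substitute s = j8: numerator = 16 + j16, denominator = -850 + j320.
|T(j8)| = |16 + j16| / |-850 + j320| = 22.627 / 908.24 ≈ 0.02491.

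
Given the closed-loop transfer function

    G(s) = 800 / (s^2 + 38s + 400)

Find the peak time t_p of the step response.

Comparing s^2 + 38s + 400 to s^2 + 2ζωₙs + ωₙ²: ωₙ = 20 rad/s and ζ = 38/(2·20) = 0.95.
ζωₙ = 38/2 = 19, so ω_d = ωₙ√(1−ζ²) = √(ωₙ² − (ζωₙ)²) = √(400 − 19²) = √39 ≈ 6.245 rad/s.
t_p = π/ω_d = π/6.245 ≈ 0.5031 s.

t_p ≈ 0.5031 s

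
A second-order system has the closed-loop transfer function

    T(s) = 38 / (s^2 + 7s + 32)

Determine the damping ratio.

ζ ≈ 0.6187

Compare the denominator to the standard form s^2 + 2ζωₙs + ωₙ².
ωₙ² = 32, so ωₙ = √32 ≈ 5.657 rad/s.
2ζωₙ = 7, so ζ = 7/(2·√32) ≈ 0.6187.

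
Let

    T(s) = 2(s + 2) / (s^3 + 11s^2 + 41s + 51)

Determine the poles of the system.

The poles are the roots of the denominator s^3 + 11s^2 + 41s + 51 = 0.
Trying s = -3: the polynomial evaluates to 0, so (s + 3) is a factor.
Dividing out leaves s^2 + 8s + 17 = 0.
The quadratic formula then gives s = -4 ± 1j.

s = -4 ± j, -3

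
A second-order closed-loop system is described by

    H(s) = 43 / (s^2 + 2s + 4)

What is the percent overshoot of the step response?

%OS ≈ 16.3%

Comparing s^2 + 2s + 4 to s^2 + 2ζωₙs + ωₙ²: ωₙ = 2 rad/s and ζ = 2/(2·2) = 0.5.
%OS = 100·exp(−πζ/√(1−ζ²)) = 100·exp(−π·0.5/√(1−0.5²)) ≈ 16.3%.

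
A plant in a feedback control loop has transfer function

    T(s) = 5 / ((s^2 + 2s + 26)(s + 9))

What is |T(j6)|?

Substitute s = j6: numerator = 5, denominator = -162 + j48.
|T(j6)| = |5| / |-162 + j48| = 5 / 168.96 ≈ 0.02959.

|T(j6)| ≈ 0.02959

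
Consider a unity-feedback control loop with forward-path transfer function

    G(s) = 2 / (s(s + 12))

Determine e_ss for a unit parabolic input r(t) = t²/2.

G(s) has one pole at the origin.
This is a Type 1 system; Ka = lim_{s→0} s^2·G(s) = 0, so the steady-state error for a parabola input is infinite.

e_ss = ∞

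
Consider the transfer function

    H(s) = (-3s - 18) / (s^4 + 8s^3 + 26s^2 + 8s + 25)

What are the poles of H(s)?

The poles are the roots of the denominator s^4 + 8s^3 + 26s^2 + 8s + 25 = 0.
No real roots exist; factor into two real quadratics: (s^2 + 1)(s^2 + 8s + 25) = 0.
Each quadratic gives a conjugate pair via the quadratic formula.

s = j, -j, -4 + 3j, -4 - 3j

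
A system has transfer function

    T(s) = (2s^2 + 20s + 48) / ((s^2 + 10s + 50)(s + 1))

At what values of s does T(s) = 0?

Set the numerator to zero: 2s^2 + 20s + 48 = 0, i.e. 2·(s^2 + 10s + 24) = 0.
Factoring: (s + 4)(s + 6) = 0.

s = -4, -6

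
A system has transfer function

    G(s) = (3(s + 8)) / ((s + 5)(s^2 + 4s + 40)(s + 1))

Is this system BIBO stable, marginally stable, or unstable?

The poles can be read from the denominator factors: s = -5, -2 + 6j, -2 - 6j, -1.
Since all poles lie strictly in the left half-plane, the system is stable.

stable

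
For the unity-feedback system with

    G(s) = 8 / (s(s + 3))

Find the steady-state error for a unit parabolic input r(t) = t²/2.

G(s) has one pole at the origin.
This is a Type 1 system; Ka = lim_{s→0} s^2·G(s) = 0, so the steady-state error for a parabola input is infinite.

e_ss = ∞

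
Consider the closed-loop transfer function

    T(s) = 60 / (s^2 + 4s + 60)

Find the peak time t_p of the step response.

Comparing s^2 + 4s + 60 to s^2 + 2ζωₙs + ωₙ²: ωₙ = √60 ≈ 7.746 rad/s and ζ = 4/(2·√60) ≈ 0.2582.
ζωₙ = 4/2 = 2, so ω_d = ωₙ√(1−ζ²) = √(ωₙ² − (ζωₙ)²) = √(60 − 2²) = √56 ≈ 7.483 rad/s.
t_p = π/ω_d = π/7.483 ≈ 0.4198 s.

t_p ≈ 0.4198 s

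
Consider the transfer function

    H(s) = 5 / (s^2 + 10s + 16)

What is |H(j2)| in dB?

|H(j2)|_dB ≈ -13.4 dB

Substitute s = j2: numerator = 5, denominator = 12 + j20.
|H(j2)| = |5| / |12 + j20| = 5 / 23.324 ≈ 0.2144.
In decibels: 20·log₁₀(0.2144) ≈ -13.4 dB.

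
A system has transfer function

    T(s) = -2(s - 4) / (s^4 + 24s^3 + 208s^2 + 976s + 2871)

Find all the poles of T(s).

The poles are the roots of the denominator s^4 + 24s^3 + 208s^2 + 976s + 2871 = 0.
Trying s = -9: the polynomial evaluates to 0, so (s + 9) is a factor.
Dividing out leaves s^3 + 15s^2 + 73s + 319 = 0.
This factors further as (s^2 + 4s + 29)(s + 11) = 0.

s = -9, -2 + 5j, -2 - 5j, -11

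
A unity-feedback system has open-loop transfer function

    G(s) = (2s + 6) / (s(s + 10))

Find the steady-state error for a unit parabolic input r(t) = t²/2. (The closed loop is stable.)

e_ss = ∞

G(s) has one pole at the origin.
This is a Type 1 system; Ka = lim_{s→0} s^2·G(s) = 0, so the steady-state error for a parabola input is infinite.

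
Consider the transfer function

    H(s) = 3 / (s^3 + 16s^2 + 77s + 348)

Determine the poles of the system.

The poles are the roots of the denominator s^3 + 16s^2 + 77s + 348 = 0.
Trying s = -12: the polynomial evaluates to 0, so (s + 12) is a factor.
Dividing out leaves s^2 + 4s + 29 = 0.
The quadratic formula then gives s = -2 ± 5j.

s = -2 + 5j, -2 - 5j, -12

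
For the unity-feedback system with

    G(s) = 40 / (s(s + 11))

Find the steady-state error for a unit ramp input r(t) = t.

G(s) has one pole at the origin.
This is a Type 1 system. Kv = lim_{s→0} s·G(s) = 40/11.
e_ss = 1/Kv = 1/(40/11) = 11/40 ≈ 0.2750.

e_ss = 0.2750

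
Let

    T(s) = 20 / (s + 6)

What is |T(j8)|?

|T(j8)| = 2

Substitute s = j8: numerator = 20, denominator = 6 + j8.
|T(j8)| = |20| / |6 + j8| = 20 / 10 = 2.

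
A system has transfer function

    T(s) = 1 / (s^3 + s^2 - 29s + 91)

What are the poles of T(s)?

s = 3 ± 2j, -7

The poles are the roots of the denominator s^3 + s^2 - 29s + 91 = 0.
Trying s = -7: the polynomial evaluates to 0, so (s + 7) is a factor.
Dividing out leaves s^2 - 6s + 13 = 0.
The quadratic formula then gives s = 3 ± 2j.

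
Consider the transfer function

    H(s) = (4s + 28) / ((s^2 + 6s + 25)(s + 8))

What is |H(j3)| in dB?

|H(j3)|_dB ≈ -16.6 dB

Substitute s = j3: numerator = 28 + j12, denominator = 74 + j192.
|H(j3)| = |28 + j12| / |74 + j192| = 30.463 / 205.77 ≈ 0.1480.
In decibels: 20·log₁₀(0.1480) ≈ -16.6 dB.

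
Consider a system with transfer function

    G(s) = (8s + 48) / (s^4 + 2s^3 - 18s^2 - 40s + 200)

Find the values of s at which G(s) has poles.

s = 3 + j, 3 - j, -4 + 2j, -4 - 2j

The poles are the roots of the denominator s^4 + 2s^3 - 18s^2 - 40s + 200 = 0.
No real roots exist; factor into two real quadratics: (s^2 - 6s + 10)(s^2 + 8s + 20) = 0.
Each quadratic gives a conjugate pair via the quadratic formula.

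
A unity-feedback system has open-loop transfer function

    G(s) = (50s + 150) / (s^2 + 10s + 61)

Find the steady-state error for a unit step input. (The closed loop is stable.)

G(s) has no poles at the origin.
This is a Type 0 system. Kp = lim_{s→0} G(s) = 150/61.
e_ss = 1/(1 + Kp) = 1/(1 + 150/61) = 61/211 ≈ 0.2891.

e_ss = 0.2891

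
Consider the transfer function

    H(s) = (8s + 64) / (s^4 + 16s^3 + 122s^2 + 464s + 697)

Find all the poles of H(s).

s = -4 + j, -4 - j, -4 + 5j, -4 - 5j

The poles are the roots of the denominator s^4 + 16s^3 + 122s^2 + 464s + 697 = 0.
No real roots exist; factor into two real quadratics: (s^2 + 8s + 17)(s^2 + 8s + 41) = 0.
Each quadratic gives a conjugate pair via the quadratic formula.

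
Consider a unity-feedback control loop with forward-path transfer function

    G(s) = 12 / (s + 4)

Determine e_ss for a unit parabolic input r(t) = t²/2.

G(s) has no poles at the origin.
This is a Type 0 system; Ka = lim_{s→0} s^2·G(s) = 0, so the steady-state error for a parabola input is infinite.

e_ss = ∞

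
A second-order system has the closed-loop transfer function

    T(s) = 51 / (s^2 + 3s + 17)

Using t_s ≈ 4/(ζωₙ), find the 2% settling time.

t_s ≈ 2.667 s

Comparing s^2 + 3s + 17 to s^2 + 2ζωₙs + ωₙ²: ωₙ = √17 ≈ 4.123 rad/s and ζ = 3/(2·√17) ≈ 0.3638.
ζωₙ = 3/2 = 1.5, so t_s ≈ 4/(ζωₙ) = 4/1.5 ≈ 2.667 s.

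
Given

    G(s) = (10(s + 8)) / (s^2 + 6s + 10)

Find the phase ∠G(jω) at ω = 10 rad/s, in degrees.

∠G(j10) ≈ -94.97°

At s = j10: numerator = 80 + j100, denominator = -90 + j60.
∠G = ∠num − ∠den = 51.340° − (146.31°) = -94.97°.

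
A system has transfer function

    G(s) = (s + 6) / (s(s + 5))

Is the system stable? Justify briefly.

The poles can be read from the denominator factors: s = 0, -5.
Since the simple pole(s) at s = 0 lie on the jω-axis with none in the right half-plane, the system is marginally stable.

marginally stable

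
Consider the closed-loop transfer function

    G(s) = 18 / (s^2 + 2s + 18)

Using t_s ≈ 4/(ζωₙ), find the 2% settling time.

Comparing s^2 + 2s + 18 to s^2 + 2ζωₙs + ωₙ²: ωₙ = √18 ≈ 4.243 rad/s and ζ = 2/(2·√18) ≈ 0.2357.
ζωₙ = 2/2 = 1, so t_s ≈ 4/(ζωₙ) = 4/1 = 4 s.

t_s ≈ 4 s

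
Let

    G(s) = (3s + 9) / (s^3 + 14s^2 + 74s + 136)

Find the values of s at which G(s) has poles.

s = -5 + 3j, -5 - 3j, -4

The poles are the roots of the denominator s^3 + 14s^2 + 74s + 136 = 0.
Trying s = -4: the polynomial evaluates to 0, so (s + 4) is a factor.
Dividing out leaves s^2 + 10s + 34 = 0.
The quadratic formula then gives s = -5 ± 3j.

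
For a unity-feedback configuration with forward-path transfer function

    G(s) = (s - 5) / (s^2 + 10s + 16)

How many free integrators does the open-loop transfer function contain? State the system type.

Type 0

The denominator has no factor of s at the origin — no free integrator — so this is a Type 0 system.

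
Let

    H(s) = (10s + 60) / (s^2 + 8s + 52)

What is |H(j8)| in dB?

Substitute s = j8: numerator = 60 + j80, denominator = -12 + j64.
|H(j8)| = |60 + j80| / |-12 + j64| = 100 / 65.115 ≈ 1.536.
In decibels: 20·log₁₀(1.536) ≈ 3.73 dB.

|H(j8)|_dB ≈ 3.73 dB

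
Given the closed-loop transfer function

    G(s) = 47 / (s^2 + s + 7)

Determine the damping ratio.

Compare the denominator to the standard form s^2 + 2ζωₙs + ωₙ².
ωₙ² = 7, so ωₙ = √7 ≈ 2.646 rad/s.
2ζωₙ = 1, so ζ = 1/(2·√7) ≈ 0.1890.
With ζ = 0.1890 the response is underdamped.

ζ ≈ 0.1890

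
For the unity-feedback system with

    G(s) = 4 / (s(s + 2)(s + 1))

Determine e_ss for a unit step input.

e_ss = 0

G(s) has one pole at the origin.
This is a Type 1 system; for a step input the steady-state error is zero.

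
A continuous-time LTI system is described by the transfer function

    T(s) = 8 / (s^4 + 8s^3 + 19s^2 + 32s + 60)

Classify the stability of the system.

marginally stable

The denominator s^4 + 8s^3 + 19s^2 + 32s + 60 factors as (s^2 + 4)(s + 3)(s + 5), giving poles at s = ±2j, -3, -5.
Since the simple pole(s) at s = 2j, -2j lie on the jω-axis with none in the right half-plane, the system is marginally stable.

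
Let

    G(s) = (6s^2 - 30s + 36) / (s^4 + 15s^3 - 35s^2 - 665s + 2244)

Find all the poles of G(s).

The poles are the roots of the denominator s^4 + 15s^3 - 35s^2 - 665s + 2244 = 0.
Trying s = -11: the polynomial evaluates to 0, so (s + 11) is a factor.
Dividing out leaves s^3 + 4s^2 - 79s + 204 = 0.
This factors further as (s^2 - 8s + 17)(s + 12) = 0.

s = 4 + j, 4 - j, -11, -12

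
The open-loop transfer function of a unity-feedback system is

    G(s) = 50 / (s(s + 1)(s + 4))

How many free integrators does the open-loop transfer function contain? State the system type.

The denominator has 1 factor of s at the origin (free integrator), so this is a Type 1 system.

Type 1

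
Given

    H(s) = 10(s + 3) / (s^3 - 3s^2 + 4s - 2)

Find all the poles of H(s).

The poles are the roots of the denominator s^3 - 3s^2 + 4s - 2 = 0.
Trying s = 1: the polynomial evaluates to 0, so (s - 1) is a factor.
Dividing out leaves s^2 - 2s + 2 = 0.
The quadratic formula then gives s = 1 ± 1j.

s = 1 + j, 1 - j, 1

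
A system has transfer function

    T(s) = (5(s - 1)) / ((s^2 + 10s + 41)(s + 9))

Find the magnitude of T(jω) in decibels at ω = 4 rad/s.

|T(j4)|_dB ≈ -27.1 dB

Substitute s = j4: numerator = -5 + j20, denominator = 65 + j460.
|T(j4)| = |-5 + j20| / |65 + j460| = 20.616 / 464.57 ≈ 0.04438.
In decibels: 20·log₁₀(0.04438) ≈ -27.1 dB.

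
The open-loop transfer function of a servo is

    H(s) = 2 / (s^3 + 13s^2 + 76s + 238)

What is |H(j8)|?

|H(j8)| ≈ 0.003324

Substitute s = j8: numerator = 2, denominator = -594 + j96.
|H(j8)| = |2| / |-594 + j96| = 2 / 601.71 ≈ 0.003324.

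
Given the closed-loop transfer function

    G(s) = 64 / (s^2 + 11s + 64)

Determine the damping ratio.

Compare the denominator to the standard form s^2 + 2ζωₙs + ωₙ².
ωₙ² = 64, so ωₙ = 8 rad/s.
2ζωₙ = 11, so ζ = 11/(2·8) = 0.6875.

ζ = 0.6875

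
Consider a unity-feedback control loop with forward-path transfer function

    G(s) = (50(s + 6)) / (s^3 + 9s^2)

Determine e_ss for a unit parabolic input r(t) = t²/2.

e_ss = 0.03000

G(s) has 2 poles at the origin.
This is a Type 2 system. Ka = lim_{s→0} s^2·G(s) = 300/9 = 100/3.
e_ss = 1/Ka = 1/(100/3) = 3/100 ≈ 0.03000.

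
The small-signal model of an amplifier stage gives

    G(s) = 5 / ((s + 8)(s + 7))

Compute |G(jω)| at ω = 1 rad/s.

Substitute s = j1: numerator = 5, denominator = 55 + j15.
|G(j1)| = |5| / |55 + j15| = 5 / 57.009 ≈ 0.08771.

|G(j1)| ≈ 0.08771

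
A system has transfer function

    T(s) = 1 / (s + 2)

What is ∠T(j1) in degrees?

At s = j1: numerator = 1, denominator = 2 + j1.
∠T = ∠num − ∠den = 0° − (26.565°) = -26.57°.

∠T(j1) ≈ -26.57°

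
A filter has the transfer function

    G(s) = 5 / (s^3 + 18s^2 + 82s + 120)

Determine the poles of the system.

The poles are the roots of the denominator s^3 + 18s^2 + 82s + 120 = 0.
Trying s = -12: the polynomial evaluates to 0, so (s + 12) is a factor.
Dividing out leaves s^2 + 6s + 10 = 0.
The quadratic formula then gives s = -3 ± 1j.

s = -3 ± j, -12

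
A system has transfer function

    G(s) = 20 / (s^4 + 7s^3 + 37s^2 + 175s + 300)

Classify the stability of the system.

marginally stable

The denominator s^4 + 7s^3 + 37s^2 + 175s + 300 factors as (s^2 + 25)(s + 4)(s + 3), giving poles at s = ±5j, -4, -3.
Since the simple pole(s) at s = 5j, -5j lie on the jω-axis with none in the right half-plane, the system is marginally stable.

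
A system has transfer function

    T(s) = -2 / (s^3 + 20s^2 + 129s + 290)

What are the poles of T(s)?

s = -5 + 2j, -5 - 2j, -10

The poles are the roots of the denominator s^3 + 20s^2 + 129s + 290 = 0.
Trying s = -10: the polynomial evaluates to 0, so (s + 10) is a factor.
Dividing out leaves s^2 + 10s + 29 = 0.
The quadratic formula then gives s = -5 ± 2j.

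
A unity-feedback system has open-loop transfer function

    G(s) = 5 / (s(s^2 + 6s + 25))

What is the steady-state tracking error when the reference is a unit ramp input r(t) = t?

G(s) has one pole at the origin.
This is a Type 1 system. Kv = lim_{s→0} s·G(s) = 5/25 = 1/5.
e_ss = 1/Kv = 1/(1/5) = 5.

e_ss = 5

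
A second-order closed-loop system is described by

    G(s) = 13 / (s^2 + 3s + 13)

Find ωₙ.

ωₙ ≈ 3.606 rad/s

Compare the denominator to the standard form s^2 + 2ζωₙs + ωₙ².
ωₙ² = 13, so ωₙ = √13 ≈ 3.606 rad/s.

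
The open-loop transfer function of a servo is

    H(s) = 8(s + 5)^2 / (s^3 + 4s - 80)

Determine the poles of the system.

s = -2 + 4j, -2 - 4j, 4

The poles are the roots of the denominator s^3 + 4s - 80 = 0.
Trying s = 4: the polynomial evaluates to 0, so (s - 4) is a factor.
Dividing out leaves s^2 + 4s + 20 = 0.
The quadratic formula then gives s = -2 ± 4j.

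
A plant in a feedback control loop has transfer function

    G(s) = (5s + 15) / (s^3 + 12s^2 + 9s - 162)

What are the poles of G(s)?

s = -9, -6, 3

The poles are the roots of the denominator s^3 + 12s^2 + 9s - 162 = 0.
Trying s = -9: the polynomial evaluates to 0, so (s + 9) is a factor.
Dividing out leaves s^2 + 3s - 18 = 0.
Factoring the quadratic: (s + 6)(s - 3) = 0.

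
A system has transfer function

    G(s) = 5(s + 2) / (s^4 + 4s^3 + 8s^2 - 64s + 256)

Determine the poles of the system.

The poles are the roots of the denominator s^4 + 4s^3 + 8s^2 - 64s + 256 = 0.
No real roots exist; factor into two real quadratics: (s^2 - 4s + 8)(s^2 + 8s + 32) = 0.
Each quadratic gives a conjugate pair via the quadratic formula.

s = 2 ± 2j, -4 ± 4j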